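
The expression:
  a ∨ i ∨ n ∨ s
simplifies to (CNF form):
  a ∨ i ∨ n ∨ s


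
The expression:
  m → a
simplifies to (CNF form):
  a ∨ ¬m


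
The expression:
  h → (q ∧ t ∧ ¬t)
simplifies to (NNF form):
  ¬h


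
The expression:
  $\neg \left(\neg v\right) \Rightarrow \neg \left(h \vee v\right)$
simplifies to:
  $\neg v$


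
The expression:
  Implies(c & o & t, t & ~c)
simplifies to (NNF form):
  ~c | ~o | ~t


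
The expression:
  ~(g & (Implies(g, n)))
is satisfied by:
  {g: False, n: False}
  {n: True, g: False}
  {g: True, n: False}


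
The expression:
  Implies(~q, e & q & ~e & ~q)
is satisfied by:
  {q: True}


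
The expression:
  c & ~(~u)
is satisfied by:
  {c: True, u: True}


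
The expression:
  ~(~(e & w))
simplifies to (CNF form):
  e & w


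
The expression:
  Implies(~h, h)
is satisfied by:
  {h: True}


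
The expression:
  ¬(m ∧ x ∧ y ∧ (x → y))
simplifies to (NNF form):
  ¬m ∨ ¬x ∨ ¬y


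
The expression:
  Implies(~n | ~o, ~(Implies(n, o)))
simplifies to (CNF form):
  n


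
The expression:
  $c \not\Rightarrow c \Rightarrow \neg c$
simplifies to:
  $\text{True}$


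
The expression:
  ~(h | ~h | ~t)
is never true.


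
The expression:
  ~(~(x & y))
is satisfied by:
  {x: True, y: True}


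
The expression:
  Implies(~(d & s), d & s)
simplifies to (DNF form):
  d & s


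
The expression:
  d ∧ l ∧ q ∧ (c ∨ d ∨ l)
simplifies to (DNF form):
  d ∧ l ∧ q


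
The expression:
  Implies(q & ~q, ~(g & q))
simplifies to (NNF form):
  True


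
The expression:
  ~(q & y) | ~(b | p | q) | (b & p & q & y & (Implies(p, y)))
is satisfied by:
  {b: True, p: True, q: False, y: False}
  {b: True, p: False, q: False, y: False}
  {p: True, b: False, q: False, y: False}
  {b: False, p: False, q: False, y: False}
  {b: True, y: True, p: True, q: False}
  {b: True, y: True, p: False, q: False}
  {y: True, p: True, b: False, q: False}
  {y: True, b: False, p: False, q: False}
  {b: True, q: True, p: True, y: False}
  {b: True, q: True, p: False, y: False}
  {q: True, p: True, b: False, y: False}
  {q: True, b: False, p: False, y: False}
  {b: True, y: True, q: True, p: True}


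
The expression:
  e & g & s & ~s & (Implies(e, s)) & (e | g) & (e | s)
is never true.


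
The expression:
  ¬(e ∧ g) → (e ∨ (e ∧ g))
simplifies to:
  e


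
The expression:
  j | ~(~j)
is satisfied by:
  {j: True}


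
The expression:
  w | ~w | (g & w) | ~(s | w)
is always true.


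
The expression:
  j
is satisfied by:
  {j: True}


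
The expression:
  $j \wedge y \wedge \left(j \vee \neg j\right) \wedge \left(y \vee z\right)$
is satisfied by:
  {j: True, y: True}


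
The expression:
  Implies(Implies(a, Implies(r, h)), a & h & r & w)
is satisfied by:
  {r: True, a: True, w: True, h: False}
  {r: True, a: True, h: False, w: False}
  {r: True, a: True, w: True, h: True}


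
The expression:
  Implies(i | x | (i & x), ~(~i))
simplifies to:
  i | ~x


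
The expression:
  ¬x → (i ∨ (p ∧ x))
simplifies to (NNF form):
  i ∨ x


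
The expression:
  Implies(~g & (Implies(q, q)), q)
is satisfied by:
  {q: True, g: True}
  {q: True, g: False}
  {g: True, q: False}


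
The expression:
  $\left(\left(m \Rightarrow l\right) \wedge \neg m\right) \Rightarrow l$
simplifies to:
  $l \vee m$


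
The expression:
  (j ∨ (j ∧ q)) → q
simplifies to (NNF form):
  q ∨ ¬j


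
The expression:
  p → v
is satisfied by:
  {v: True, p: False}
  {p: False, v: False}
  {p: True, v: True}


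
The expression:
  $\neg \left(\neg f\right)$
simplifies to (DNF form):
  $f$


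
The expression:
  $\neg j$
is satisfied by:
  {j: False}


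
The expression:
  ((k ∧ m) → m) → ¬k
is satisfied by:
  {k: False}


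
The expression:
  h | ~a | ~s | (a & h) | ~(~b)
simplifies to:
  b | h | ~a | ~s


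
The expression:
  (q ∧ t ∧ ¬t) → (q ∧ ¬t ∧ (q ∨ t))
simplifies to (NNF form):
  True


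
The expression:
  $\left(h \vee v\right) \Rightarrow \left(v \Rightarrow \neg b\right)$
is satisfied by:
  {v: False, b: False}
  {b: True, v: False}
  {v: True, b: False}


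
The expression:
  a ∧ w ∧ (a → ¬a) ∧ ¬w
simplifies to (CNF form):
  False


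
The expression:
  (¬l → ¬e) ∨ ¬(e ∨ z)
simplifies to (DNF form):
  l ∨ ¬e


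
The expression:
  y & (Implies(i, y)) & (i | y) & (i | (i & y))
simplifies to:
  i & y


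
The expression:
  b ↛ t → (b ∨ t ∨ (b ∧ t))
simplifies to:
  True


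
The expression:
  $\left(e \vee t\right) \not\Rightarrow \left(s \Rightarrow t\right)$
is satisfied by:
  {e: True, s: True, t: False}


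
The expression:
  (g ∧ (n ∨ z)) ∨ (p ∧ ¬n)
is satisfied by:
  {g: True, z: True, p: True, n: False}
  {g: True, z: True, p: False, n: False}
  {g: True, p: True, z: False, n: False}
  {n: True, g: True, z: True, p: True}
  {n: True, g: True, z: True, p: False}
  {n: True, g: True, z: False, p: True}
  {n: True, g: True, z: False, p: False}
  {z: True, p: True, g: False, n: False}
  {p: True, g: False, z: False, n: False}


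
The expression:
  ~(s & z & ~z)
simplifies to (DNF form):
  True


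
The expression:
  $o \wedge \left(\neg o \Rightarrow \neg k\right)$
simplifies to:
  $o$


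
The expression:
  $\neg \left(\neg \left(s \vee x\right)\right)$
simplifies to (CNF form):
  $s \vee x$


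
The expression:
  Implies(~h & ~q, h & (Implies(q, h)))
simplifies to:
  h | q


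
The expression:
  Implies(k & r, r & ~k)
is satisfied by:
  {k: False, r: False}
  {r: True, k: False}
  {k: True, r: False}


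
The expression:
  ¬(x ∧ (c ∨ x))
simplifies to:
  ¬x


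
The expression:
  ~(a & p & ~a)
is always true.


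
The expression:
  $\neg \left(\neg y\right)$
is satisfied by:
  {y: True}


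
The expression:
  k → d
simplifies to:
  d ∨ ¬k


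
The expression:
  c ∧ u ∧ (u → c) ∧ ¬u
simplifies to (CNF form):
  False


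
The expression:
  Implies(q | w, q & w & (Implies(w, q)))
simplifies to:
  (q & w) | (~q & ~w)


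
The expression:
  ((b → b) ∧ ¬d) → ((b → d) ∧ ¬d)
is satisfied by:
  {d: True, b: False}
  {b: False, d: False}
  {b: True, d: True}


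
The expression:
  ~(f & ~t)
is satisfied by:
  {t: True, f: False}
  {f: False, t: False}
  {f: True, t: True}


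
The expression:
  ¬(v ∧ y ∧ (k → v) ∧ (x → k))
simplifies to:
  (x ∧ ¬k) ∨ ¬v ∨ ¬y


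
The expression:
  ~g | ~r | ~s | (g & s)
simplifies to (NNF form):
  True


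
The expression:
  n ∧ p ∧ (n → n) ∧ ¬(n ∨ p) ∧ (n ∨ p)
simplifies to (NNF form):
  False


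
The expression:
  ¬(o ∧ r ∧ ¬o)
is always true.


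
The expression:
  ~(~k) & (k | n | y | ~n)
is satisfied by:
  {k: True}


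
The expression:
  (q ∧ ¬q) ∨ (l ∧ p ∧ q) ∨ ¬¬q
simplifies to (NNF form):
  q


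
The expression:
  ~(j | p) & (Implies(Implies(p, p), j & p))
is never true.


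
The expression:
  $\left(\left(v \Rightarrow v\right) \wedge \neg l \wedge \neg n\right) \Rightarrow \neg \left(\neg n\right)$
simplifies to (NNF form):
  $l \vee n$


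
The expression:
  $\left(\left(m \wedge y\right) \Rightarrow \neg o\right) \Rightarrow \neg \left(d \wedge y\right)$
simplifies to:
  $\left(m \wedge o\right) \vee \neg d \vee \neg y$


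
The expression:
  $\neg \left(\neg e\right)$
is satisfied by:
  {e: True}


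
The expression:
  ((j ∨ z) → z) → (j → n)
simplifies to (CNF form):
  n ∨ ¬j ∨ ¬z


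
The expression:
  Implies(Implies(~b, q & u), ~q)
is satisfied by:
  {b: False, q: False, u: False}
  {u: True, b: False, q: False}
  {b: True, u: False, q: False}
  {u: True, b: True, q: False}
  {q: True, u: False, b: False}


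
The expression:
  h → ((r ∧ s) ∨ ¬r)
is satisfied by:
  {s: True, h: False, r: False}
  {h: False, r: False, s: False}
  {r: True, s: True, h: False}
  {r: True, h: False, s: False}
  {s: True, h: True, r: False}
  {h: True, s: False, r: False}
  {r: True, h: True, s: True}


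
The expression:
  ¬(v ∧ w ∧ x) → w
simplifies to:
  w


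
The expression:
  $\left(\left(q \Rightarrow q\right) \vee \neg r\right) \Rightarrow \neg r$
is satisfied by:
  {r: False}


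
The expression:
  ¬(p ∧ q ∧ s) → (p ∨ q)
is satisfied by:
  {q: True, p: True}
  {q: True, p: False}
  {p: True, q: False}


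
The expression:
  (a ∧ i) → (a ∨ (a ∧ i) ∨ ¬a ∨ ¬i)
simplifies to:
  True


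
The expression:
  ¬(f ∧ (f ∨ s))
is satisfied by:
  {f: False}


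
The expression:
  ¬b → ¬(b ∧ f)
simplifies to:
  True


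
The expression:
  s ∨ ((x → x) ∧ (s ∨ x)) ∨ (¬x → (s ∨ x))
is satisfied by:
  {x: True, s: True}
  {x: True, s: False}
  {s: True, x: False}


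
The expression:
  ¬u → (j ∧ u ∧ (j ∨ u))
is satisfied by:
  {u: True}


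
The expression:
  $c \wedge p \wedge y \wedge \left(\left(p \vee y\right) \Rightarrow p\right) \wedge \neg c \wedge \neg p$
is never true.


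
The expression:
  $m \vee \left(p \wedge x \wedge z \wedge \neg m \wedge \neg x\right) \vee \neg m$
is always true.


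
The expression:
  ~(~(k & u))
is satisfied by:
  {u: True, k: True}


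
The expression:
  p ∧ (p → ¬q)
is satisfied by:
  {p: True, q: False}


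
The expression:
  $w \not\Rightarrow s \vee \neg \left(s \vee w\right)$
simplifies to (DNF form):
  $\neg s$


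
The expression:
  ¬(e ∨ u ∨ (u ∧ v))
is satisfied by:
  {u: False, e: False}


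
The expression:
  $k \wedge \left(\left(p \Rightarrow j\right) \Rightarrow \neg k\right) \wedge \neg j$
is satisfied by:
  {p: True, k: True, j: False}


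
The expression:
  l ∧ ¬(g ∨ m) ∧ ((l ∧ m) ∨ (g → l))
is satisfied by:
  {l: True, g: False, m: False}


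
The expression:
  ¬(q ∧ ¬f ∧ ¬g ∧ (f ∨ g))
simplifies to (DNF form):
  True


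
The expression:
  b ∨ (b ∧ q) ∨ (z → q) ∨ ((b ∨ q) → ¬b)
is always true.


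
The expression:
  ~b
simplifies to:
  ~b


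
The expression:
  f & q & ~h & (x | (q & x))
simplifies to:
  f & q & x & ~h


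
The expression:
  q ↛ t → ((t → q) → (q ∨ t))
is always true.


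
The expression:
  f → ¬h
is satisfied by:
  {h: False, f: False}
  {f: True, h: False}
  {h: True, f: False}


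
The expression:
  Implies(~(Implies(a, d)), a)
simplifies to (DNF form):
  True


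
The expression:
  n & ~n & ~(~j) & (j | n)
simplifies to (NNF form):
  False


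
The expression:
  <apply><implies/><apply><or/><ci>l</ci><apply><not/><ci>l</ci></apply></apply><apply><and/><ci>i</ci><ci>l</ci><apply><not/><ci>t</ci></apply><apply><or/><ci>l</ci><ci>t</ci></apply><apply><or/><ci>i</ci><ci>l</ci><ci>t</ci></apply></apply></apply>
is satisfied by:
  {i: True, l: True, t: False}


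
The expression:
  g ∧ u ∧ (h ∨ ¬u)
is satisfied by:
  {h: True, u: True, g: True}


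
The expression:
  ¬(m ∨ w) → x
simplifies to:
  m ∨ w ∨ x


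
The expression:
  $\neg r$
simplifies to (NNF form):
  $\neg r$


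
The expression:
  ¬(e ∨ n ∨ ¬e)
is never true.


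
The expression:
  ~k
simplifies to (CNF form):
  ~k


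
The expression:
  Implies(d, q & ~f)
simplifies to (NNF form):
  ~d | (q & ~f)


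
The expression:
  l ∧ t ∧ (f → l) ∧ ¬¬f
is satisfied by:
  {t: True, f: True, l: True}


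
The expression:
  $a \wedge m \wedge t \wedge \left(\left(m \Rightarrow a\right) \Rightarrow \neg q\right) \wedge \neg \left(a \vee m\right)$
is never true.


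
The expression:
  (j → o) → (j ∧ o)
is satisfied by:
  {j: True}


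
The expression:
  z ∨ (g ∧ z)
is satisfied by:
  {z: True}


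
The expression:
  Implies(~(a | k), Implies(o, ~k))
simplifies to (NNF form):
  True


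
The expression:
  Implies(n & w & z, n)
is always true.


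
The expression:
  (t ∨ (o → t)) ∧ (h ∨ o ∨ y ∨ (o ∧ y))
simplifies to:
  (h ∧ ¬o) ∨ (o ∧ t) ∨ (y ∧ ¬o)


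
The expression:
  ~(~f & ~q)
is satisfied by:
  {q: True, f: True}
  {q: True, f: False}
  {f: True, q: False}


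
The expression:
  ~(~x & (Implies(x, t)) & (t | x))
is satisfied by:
  {x: True, t: False}
  {t: False, x: False}
  {t: True, x: True}


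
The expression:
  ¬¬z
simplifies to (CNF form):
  z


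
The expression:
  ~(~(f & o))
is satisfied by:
  {f: True, o: True}


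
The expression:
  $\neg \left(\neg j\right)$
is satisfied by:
  {j: True}


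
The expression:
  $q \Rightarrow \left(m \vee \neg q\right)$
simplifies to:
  $m \vee \neg q$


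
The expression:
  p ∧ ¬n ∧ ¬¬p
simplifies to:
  p ∧ ¬n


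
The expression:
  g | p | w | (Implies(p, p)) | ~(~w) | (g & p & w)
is always true.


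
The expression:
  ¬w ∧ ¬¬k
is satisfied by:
  {k: True, w: False}


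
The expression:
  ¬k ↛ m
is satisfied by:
  {m: True, k: False}
  {k: False, m: False}
  {k: True, m: True}


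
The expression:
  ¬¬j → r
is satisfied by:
  {r: True, j: False}
  {j: False, r: False}
  {j: True, r: True}


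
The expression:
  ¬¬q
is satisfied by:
  {q: True}


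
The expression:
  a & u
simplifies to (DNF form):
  a & u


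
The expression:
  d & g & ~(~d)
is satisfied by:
  {d: True, g: True}


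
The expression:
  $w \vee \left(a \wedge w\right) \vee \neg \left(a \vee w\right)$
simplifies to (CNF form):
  $w \vee \neg a$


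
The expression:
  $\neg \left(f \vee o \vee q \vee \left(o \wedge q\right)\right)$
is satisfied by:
  {q: False, o: False, f: False}


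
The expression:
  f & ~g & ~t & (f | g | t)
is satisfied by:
  {f: True, g: False, t: False}


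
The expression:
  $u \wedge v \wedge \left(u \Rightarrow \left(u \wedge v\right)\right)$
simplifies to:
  $u \wedge v$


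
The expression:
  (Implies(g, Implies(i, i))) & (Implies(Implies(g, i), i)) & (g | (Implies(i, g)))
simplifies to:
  g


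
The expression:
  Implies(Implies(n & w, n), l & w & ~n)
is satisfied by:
  {w: True, l: True, n: False}


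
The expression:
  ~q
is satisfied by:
  {q: False}


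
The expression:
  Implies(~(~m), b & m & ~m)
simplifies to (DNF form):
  ~m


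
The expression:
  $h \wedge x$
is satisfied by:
  {h: True, x: True}


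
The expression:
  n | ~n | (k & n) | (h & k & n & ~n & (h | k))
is always true.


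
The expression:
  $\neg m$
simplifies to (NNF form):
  $\neg m$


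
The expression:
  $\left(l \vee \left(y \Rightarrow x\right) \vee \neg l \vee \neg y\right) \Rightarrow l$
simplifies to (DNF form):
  $l$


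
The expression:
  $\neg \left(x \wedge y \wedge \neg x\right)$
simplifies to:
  $\text{True}$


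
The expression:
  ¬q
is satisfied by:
  {q: False}


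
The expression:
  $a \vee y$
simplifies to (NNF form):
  $a \vee y$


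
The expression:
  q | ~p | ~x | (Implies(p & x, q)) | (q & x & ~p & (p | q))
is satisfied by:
  {q: True, p: False, x: False}
  {p: False, x: False, q: False}
  {x: True, q: True, p: False}
  {x: True, p: False, q: False}
  {q: True, p: True, x: False}
  {p: True, q: False, x: False}
  {x: True, p: True, q: True}


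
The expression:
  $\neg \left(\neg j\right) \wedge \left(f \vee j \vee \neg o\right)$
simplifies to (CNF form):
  $j$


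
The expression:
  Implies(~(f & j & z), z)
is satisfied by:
  {z: True}


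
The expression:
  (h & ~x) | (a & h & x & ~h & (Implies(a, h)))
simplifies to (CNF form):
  h & ~x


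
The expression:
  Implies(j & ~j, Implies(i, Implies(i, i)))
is always true.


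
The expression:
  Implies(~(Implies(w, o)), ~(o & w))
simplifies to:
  True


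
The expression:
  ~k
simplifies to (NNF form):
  ~k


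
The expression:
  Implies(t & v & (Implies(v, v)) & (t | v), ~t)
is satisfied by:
  {v: False, t: False}
  {t: True, v: False}
  {v: True, t: False}


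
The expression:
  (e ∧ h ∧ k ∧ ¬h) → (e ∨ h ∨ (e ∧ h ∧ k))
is always true.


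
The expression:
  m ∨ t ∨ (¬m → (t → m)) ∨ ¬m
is always true.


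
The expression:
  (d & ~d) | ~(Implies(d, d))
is never true.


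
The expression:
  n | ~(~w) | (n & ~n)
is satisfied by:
  {n: True, w: True}
  {n: True, w: False}
  {w: True, n: False}


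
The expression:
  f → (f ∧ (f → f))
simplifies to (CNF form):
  True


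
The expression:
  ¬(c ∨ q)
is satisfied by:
  {q: False, c: False}


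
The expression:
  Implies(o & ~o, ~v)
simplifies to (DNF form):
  True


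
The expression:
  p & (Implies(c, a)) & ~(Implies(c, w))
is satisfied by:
  {a: True, c: True, p: True, w: False}


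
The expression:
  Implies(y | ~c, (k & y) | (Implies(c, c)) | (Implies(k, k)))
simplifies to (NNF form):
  True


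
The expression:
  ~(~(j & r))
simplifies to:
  j & r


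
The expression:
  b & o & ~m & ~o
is never true.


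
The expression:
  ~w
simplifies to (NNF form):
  ~w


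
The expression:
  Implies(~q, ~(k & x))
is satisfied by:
  {q: True, k: False, x: False}
  {k: False, x: False, q: False}
  {x: True, q: True, k: False}
  {x: True, k: False, q: False}
  {q: True, k: True, x: False}
  {k: True, q: False, x: False}
  {x: True, k: True, q: True}


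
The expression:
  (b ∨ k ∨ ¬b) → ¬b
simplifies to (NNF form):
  ¬b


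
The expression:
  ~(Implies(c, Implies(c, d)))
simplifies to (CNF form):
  c & ~d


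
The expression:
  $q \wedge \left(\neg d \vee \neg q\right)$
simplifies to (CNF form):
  $q \wedge \neg d$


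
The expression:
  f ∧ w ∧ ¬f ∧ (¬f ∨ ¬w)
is never true.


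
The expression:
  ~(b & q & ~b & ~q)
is always true.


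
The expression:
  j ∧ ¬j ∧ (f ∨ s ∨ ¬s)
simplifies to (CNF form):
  False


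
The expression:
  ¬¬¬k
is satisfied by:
  {k: False}


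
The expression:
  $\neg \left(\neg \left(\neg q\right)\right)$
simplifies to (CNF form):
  $\neg q$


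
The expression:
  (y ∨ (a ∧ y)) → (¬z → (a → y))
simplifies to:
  True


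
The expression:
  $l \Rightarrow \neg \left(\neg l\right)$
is always true.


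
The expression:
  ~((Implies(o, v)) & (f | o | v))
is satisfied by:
  {o: True, v: False, f: False}
  {v: False, f: False, o: False}
  {f: True, o: True, v: False}


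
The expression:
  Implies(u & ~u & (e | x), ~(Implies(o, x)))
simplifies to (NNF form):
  True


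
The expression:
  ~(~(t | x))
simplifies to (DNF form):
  t | x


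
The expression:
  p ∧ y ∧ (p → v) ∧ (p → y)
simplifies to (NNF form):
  p ∧ v ∧ y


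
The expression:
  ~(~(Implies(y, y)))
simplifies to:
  True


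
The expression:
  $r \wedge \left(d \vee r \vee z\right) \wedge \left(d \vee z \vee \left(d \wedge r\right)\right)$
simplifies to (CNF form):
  $r \wedge \left(d \vee z\right)$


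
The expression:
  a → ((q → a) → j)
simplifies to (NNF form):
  j ∨ ¬a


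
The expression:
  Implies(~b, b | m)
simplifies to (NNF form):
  b | m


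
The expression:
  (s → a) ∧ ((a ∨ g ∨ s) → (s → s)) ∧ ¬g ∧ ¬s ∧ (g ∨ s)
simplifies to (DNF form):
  False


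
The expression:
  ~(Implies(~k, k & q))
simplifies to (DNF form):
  ~k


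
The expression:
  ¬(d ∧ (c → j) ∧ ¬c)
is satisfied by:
  {c: True, d: False}
  {d: False, c: False}
  {d: True, c: True}


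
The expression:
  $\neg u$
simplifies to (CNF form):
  $\neg u$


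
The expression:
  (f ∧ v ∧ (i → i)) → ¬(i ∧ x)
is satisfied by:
  {v: False, x: False, i: False, f: False}
  {f: True, v: False, x: False, i: False}
  {i: True, v: False, x: False, f: False}
  {f: True, i: True, v: False, x: False}
  {x: True, f: False, v: False, i: False}
  {f: True, x: True, v: False, i: False}
  {i: True, x: True, f: False, v: False}
  {f: True, i: True, x: True, v: False}
  {v: True, i: False, x: False, f: False}
  {f: True, v: True, i: False, x: False}
  {i: True, v: True, f: False, x: False}
  {f: True, i: True, v: True, x: False}
  {x: True, v: True, i: False, f: False}
  {f: True, x: True, v: True, i: False}
  {i: True, x: True, v: True, f: False}


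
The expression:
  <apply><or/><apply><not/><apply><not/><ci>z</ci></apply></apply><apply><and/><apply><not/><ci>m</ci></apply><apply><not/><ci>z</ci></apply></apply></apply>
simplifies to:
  <apply><or/><ci>z</ci><apply><not/><ci>m</ci></apply></apply>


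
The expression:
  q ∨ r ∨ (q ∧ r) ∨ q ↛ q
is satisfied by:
  {r: True, q: True}
  {r: True, q: False}
  {q: True, r: False}


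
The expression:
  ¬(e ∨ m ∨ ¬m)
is never true.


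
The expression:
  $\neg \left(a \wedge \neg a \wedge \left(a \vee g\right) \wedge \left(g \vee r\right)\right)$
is always true.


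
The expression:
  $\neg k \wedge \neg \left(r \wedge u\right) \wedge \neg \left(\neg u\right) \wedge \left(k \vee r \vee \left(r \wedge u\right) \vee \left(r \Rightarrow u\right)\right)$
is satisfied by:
  {u: True, r: False, k: False}


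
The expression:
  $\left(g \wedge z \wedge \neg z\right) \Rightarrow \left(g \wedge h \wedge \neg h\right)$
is always true.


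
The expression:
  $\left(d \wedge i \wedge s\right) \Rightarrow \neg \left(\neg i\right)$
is always true.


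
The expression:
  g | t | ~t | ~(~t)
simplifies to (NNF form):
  True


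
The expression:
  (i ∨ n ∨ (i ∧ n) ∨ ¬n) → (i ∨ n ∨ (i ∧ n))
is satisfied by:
  {i: True, n: True}
  {i: True, n: False}
  {n: True, i: False}


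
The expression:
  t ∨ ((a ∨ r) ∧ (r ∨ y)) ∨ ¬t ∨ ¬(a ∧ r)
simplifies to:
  True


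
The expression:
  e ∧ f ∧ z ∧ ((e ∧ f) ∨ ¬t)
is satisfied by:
  {z: True, e: True, f: True}


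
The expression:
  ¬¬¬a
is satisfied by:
  {a: False}


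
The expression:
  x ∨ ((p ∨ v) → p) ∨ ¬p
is always true.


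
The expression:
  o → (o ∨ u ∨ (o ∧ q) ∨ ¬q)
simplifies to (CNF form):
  True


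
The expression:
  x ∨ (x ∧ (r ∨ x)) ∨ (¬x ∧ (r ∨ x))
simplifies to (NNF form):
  r ∨ x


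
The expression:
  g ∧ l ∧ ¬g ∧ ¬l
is never true.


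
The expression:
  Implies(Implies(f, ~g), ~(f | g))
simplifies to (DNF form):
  (f & g) | (~f & ~g)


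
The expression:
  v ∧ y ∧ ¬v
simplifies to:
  False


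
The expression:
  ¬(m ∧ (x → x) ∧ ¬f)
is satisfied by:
  {f: True, m: False}
  {m: False, f: False}
  {m: True, f: True}


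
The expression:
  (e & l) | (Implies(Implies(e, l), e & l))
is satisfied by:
  {e: True}


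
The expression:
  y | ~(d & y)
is always true.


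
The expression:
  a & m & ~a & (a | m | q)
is never true.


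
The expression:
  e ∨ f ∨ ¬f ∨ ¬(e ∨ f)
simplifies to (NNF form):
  True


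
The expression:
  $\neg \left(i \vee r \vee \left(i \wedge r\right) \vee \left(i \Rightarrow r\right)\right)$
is never true.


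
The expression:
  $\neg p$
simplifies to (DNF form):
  $\neg p$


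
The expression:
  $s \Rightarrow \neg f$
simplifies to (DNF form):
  $\neg f \vee \neg s$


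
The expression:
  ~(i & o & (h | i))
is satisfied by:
  {o: False, i: False}
  {i: True, o: False}
  {o: True, i: False}


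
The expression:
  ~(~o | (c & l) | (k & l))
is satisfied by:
  {o: True, k: False, l: False, c: False}
  {c: True, o: True, k: False, l: False}
  {o: True, k: True, c: False, l: False}
  {c: True, o: True, k: True, l: False}
  {l: True, o: True, c: False, k: False}


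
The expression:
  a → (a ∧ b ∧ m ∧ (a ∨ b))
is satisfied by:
  {b: True, m: True, a: False}
  {b: True, m: False, a: False}
  {m: True, b: False, a: False}
  {b: False, m: False, a: False}
  {b: True, a: True, m: True}


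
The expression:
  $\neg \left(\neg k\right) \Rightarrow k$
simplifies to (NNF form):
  $\text{True}$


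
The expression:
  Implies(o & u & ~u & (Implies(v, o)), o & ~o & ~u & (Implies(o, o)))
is always true.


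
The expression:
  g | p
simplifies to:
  g | p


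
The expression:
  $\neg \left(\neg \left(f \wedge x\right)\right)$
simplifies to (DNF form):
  $f \wedge x$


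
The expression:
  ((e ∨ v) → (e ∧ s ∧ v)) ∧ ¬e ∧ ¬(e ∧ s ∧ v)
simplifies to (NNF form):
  ¬e ∧ ¬v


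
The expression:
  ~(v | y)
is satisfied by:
  {v: False, y: False}


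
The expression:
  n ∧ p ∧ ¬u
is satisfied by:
  {p: True, n: True, u: False}


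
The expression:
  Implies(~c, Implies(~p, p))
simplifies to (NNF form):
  c | p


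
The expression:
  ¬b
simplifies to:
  ¬b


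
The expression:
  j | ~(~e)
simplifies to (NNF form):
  e | j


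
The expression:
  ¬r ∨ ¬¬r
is always true.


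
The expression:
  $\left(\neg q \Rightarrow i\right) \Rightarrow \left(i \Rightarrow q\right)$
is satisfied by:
  {q: True, i: False}
  {i: False, q: False}
  {i: True, q: True}


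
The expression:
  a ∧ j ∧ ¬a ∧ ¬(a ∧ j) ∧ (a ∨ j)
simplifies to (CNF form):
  False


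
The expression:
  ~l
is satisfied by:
  {l: False}


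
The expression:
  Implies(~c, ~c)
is always true.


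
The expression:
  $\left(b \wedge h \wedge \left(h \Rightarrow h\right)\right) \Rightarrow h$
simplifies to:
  $\text{True}$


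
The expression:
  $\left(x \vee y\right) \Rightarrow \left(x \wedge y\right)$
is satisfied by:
  {x: False, y: False}
  {y: True, x: True}


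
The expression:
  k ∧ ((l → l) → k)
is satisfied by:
  {k: True}


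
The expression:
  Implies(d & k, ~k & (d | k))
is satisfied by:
  {k: False, d: False}
  {d: True, k: False}
  {k: True, d: False}


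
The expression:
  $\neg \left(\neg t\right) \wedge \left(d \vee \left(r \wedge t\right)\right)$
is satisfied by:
  {t: True, r: True, d: True}
  {t: True, r: True, d: False}
  {t: True, d: True, r: False}


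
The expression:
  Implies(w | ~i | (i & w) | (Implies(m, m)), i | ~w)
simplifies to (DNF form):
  i | ~w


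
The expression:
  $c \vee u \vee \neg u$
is always true.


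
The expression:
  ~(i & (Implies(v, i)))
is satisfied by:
  {i: False}


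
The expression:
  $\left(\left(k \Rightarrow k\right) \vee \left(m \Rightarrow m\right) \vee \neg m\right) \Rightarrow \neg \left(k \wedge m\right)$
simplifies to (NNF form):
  $\neg k \vee \neg m$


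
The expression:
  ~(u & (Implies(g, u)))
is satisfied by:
  {u: False}


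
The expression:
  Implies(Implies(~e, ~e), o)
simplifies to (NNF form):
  o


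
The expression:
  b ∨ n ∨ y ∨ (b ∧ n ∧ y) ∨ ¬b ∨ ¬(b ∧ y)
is always true.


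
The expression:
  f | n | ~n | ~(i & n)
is always true.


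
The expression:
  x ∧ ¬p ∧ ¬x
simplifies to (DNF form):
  False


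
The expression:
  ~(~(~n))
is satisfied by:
  {n: False}


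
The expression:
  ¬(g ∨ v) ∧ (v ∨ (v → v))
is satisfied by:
  {g: False, v: False}


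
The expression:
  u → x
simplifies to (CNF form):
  x ∨ ¬u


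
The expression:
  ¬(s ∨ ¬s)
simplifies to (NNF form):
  False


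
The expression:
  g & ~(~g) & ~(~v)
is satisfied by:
  {g: True, v: True}


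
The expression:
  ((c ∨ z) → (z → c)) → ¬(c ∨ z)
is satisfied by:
  {c: False}


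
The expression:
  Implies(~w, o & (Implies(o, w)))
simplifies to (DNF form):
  w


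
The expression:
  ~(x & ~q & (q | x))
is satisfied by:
  {q: True, x: False}
  {x: False, q: False}
  {x: True, q: True}


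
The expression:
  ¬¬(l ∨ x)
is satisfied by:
  {x: True, l: True}
  {x: True, l: False}
  {l: True, x: False}


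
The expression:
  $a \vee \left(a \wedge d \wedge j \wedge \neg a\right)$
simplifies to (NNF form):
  $a$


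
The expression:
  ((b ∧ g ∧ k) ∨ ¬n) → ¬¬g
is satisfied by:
  {n: True, g: True}
  {n: True, g: False}
  {g: True, n: False}


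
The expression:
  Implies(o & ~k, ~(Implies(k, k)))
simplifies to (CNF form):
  k | ~o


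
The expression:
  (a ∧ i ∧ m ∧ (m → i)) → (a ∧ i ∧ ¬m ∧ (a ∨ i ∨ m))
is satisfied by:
  {m: False, a: False, i: False}
  {i: True, m: False, a: False}
  {a: True, m: False, i: False}
  {i: True, a: True, m: False}
  {m: True, i: False, a: False}
  {i: True, m: True, a: False}
  {a: True, m: True, i: False}


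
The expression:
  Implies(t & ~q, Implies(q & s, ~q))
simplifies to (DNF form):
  True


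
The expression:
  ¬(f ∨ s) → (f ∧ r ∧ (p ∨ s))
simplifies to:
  f ∨ s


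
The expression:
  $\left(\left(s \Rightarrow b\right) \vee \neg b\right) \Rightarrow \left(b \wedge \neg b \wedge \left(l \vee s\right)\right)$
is never true.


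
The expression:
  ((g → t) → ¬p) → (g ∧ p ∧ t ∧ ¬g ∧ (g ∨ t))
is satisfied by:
  {p: True, t: True, g: False}
  {p: True, g: False, t: False}
  {p: True, t: True, g: True}


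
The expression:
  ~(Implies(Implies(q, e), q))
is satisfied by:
  {q: False}


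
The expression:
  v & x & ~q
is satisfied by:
  {x: True, v: True, q: False}


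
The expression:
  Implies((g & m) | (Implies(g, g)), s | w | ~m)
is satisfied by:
  {w: True, s: True, m: False}
  {w: True, m: False, s: False}
  {s: True, m: False, w: False}
  {s: False, m: False, w: False}
  {w: True, s: True, m: True}
  {w: True, m: True, s: False}
  {s: True, m: True, w: False}


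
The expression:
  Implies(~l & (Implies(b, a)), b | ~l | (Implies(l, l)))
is always true.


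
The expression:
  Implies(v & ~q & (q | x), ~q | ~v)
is always true.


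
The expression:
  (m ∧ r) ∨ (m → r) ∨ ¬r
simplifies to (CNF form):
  True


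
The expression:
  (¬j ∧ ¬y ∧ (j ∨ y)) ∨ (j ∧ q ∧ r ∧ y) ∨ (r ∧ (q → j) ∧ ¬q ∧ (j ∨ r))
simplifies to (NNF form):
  r ∧ (j ∨ ¬q) ∧ (y ∨ ¬q)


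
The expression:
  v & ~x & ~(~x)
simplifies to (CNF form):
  False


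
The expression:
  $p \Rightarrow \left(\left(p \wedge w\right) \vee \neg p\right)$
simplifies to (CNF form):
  $w \vee \neg p$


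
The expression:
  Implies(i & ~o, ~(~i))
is always true.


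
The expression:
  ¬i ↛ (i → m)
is never true.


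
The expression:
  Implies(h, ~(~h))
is always true.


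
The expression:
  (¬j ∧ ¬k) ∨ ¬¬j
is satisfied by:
  {j: True, k: False}
  {k: False, j: False}
  {k: True, j: True}


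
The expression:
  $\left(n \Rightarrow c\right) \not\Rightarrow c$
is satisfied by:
  {n: False, c: False}


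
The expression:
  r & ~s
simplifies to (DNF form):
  r & ~s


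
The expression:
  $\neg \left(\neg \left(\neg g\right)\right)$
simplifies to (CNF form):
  $\neg g$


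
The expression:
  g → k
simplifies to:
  k ∨ ¬g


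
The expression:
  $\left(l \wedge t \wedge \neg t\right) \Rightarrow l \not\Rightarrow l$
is always true.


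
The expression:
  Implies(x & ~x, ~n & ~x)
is always true.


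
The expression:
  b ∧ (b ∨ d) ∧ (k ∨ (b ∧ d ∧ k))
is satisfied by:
  {b: True, k: True}


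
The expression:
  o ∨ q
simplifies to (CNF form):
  o ∨ q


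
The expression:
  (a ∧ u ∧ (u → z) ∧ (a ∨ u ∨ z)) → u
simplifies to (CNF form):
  True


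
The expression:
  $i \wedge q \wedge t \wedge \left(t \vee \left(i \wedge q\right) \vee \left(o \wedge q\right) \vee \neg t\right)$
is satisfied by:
  {t: True, i: True, q: True}


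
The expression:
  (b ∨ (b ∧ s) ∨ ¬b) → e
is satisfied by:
  {e: True}


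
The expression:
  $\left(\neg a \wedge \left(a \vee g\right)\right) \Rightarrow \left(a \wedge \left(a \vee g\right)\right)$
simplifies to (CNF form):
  $a \vee \neg g$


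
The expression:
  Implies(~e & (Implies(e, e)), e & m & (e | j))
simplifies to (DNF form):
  e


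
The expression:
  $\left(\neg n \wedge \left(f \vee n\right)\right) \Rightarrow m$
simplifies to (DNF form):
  $m \vee n \vee \neg f$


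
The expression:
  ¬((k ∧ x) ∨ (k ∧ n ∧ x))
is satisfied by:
  {k: False, x: False}
  {x: True, k: False}
  {k: True, x: False}


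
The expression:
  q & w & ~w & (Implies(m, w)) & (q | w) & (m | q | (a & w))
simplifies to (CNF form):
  False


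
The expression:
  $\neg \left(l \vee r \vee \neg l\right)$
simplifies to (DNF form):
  $\text{False}$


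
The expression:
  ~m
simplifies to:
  ~m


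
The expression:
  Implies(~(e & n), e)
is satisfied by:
  {e: True}


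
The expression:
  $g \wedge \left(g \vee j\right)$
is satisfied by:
  {g: True}


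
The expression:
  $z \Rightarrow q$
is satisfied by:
  {q: True, z: False}
  {z: False, q: False}
  {z: True, q: True}


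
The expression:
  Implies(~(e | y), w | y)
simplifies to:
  e | w | y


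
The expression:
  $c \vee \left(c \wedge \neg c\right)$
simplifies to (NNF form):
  $c$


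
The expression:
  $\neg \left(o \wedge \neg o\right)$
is always true.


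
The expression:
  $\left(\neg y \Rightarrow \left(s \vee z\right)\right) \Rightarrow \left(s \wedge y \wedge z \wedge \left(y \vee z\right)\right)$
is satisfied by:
  {s: False, z: False, y: False}
  {y: True, z: True, s: True}


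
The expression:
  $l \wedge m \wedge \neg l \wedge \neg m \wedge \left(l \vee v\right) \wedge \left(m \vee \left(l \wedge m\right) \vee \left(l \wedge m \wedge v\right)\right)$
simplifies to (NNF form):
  $\text{False}$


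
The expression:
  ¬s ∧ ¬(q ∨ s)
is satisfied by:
  {q: False, s: False}


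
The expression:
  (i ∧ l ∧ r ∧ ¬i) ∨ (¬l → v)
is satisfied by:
  {v: True, l: True}
  {v: True, l: False}
  {l: True, v: False}


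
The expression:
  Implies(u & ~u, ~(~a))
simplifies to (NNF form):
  True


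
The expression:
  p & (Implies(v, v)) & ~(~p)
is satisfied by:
  {p: True}


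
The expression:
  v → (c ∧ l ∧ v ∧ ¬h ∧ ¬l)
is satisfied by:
  {v: False}


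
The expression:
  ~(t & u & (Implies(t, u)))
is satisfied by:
  {u: False, t: False}
  {t: True, u: False}
  {u: True, t: False}


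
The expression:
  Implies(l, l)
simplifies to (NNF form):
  True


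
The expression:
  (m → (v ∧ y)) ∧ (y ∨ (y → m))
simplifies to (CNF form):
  (v ∨ ¬m) ∧ (y ∨ ¬m)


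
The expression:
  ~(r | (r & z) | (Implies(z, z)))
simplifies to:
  False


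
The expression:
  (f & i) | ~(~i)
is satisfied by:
  {i: True}


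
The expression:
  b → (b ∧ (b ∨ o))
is always true.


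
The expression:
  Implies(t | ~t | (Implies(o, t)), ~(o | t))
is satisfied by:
  {o: False, t: False}


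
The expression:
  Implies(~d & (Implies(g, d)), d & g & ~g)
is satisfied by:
  {d: True, g: True}
  {d: True, g: False}
  {g: True, d: False}


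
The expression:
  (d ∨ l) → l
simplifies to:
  l ∨ ¬d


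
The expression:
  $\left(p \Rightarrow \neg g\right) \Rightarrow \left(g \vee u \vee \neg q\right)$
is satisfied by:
  {u: True, g: True, q: False}
  {u: True, g: False, q: False}
  {g: True, u: False, q: False}
  {u: False, g: False, q: False}
  {q: True, u: True, g: True}
  {q: True, u: True, g: False}
  {q: True, g: True, u: False}


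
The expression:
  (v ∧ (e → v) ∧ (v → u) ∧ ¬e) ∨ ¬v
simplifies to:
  (u ∧ ¬e) ∨ ¬v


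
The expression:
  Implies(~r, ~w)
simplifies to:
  r | ~w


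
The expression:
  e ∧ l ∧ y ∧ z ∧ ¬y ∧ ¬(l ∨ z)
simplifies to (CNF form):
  False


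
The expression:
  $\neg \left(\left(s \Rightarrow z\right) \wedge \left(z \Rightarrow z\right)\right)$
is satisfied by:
  {s: True, z: False}


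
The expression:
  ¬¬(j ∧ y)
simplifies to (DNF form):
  j ∧ y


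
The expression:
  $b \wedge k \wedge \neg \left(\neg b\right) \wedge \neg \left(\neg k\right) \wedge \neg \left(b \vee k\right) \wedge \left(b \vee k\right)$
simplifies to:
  $\text{False}$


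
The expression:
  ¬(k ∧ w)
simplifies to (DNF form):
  ¬k ∨ ¬w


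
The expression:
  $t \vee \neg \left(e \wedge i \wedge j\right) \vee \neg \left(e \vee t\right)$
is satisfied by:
  {t: True, e: False, i: False, j: False}
  {j: False, e: False, t: False, i: False}
  {j: True, t: True, e: False, i: False}
  {j: True, e: False, t: False, i: False}
  {i: True, t: True, j: False, e: False}
  {i: True, j: False, e: False, t: False}
  {i: True, j: True, t: True, e: False}
  {i: True, j: True, e: False, t: False}
  {t: True, e: True, i: False, j: False}
  {e: True, i: False, t: False, j: False}
  {j: True, e: True, t: True, i: False}
  {j: True, e: True, i: False, t: False}
  {t: True, e: True, i: True, j: False}
  {e: True, i: True, j: False, t: False}
  {j: True, e: True, i: True, t: True}


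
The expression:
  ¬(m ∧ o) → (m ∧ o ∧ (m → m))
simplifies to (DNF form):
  m ∧ o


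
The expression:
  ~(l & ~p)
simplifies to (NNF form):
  p | ~l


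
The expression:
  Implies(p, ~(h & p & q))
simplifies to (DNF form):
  ~h | ~p | ~q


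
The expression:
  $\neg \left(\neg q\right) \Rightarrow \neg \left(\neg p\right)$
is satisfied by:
  {p: True, q: False}
  {q: False, p: False}
  {q: True, p: True}


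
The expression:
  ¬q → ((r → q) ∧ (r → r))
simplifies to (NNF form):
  q ∨ ¬r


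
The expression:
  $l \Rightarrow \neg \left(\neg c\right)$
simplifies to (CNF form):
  $c \vee \neg l$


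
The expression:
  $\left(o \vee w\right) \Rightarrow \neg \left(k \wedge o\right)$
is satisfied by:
  {k: False, o: False}
  {o: True, k: False}
  {k: True, o: False}


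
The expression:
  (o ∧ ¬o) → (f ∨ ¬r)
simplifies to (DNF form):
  True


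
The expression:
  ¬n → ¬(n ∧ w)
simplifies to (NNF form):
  True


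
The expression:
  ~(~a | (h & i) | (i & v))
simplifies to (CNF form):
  a & (~h | ~i) & (~i | ~v)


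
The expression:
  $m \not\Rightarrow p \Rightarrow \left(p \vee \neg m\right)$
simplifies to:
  $p \vee \neg m$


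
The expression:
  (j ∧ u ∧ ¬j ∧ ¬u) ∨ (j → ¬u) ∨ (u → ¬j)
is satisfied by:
  {u: False, j: False}
  {j: True, u: False}
  {u: True, j: False}


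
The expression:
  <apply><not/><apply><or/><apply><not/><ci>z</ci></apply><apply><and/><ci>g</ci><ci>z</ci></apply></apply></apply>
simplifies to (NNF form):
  <apply><and/><ci>z</ci><apply><not/><ci>g</ci></apply></apply>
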